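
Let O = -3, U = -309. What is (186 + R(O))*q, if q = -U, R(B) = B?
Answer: 56547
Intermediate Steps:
q = 309 (q = -1*(-309) = 309)
(186 + R(O))*q = (186 - 3)*309 = 183*309 = 56547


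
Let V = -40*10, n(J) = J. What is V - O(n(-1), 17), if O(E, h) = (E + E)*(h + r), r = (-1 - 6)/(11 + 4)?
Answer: -5504/15 ≈ -366.93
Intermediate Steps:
r = -7/15 ≈ -0.46667
O(E, h) = 2*E*(-7/15 + h) (O(E, h) = (E + E)*(h - 7/15) = (2*E)*(-7/15 + h) = 2*E*(-7/15 + h))
V = -400
V - O(n(-1), 17) = -400 - 2*(-1)*(-7 + 15*17)/15 = -400 - 2*(-1)*(-7 + 255)/15 = -400 - 2*(-1)*248/15 = -400 - 1*(-496/15) = -400 + 496/15 = -5504/15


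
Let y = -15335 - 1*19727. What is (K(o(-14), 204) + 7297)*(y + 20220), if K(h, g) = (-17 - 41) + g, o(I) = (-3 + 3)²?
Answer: -110469006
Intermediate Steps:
y = -35062 (y = -15335 - 19727 = -35062)
o(I) = 0 (o(I) = 0² = 0)
K(h, g) = -58 + g
(K(o(-14), 204) + 7297)*(y + 20220) = ((-58 + 204) + 7297)*(-35062 + 20220) = (146 + 7297)*(-14842) = 7443*(-14842) = -110469006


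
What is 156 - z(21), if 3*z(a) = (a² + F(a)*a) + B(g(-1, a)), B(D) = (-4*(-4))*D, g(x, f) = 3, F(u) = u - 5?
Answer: -119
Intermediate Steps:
F(u) = -5 + u
B(D) = 16*D
z(a) = 16 + a²/3 + a*(-5 + a)/3 (z(a) = ((a² + (-5 + a)*a) + 16*3)/3 = ((a² + a*(-5 + a)) + 48)/3 = (48 + a² + a*(-5 + a))/3 = 16 + a²/3 + a*(-5 + a)/3)
156 - z(21) = 156 - (16 + (⅓)*21² + (⅓)*21*(-5 + 21)) = 156 - (16 + (⅓)*441 + (⅓)*21*16) = 156 - (16 + 147 + 112) = 156 - 1*275 = 156 - 275 = -119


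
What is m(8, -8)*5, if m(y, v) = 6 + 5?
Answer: 55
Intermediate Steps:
m(y, v) = 11
m(8, -8)*5 = 11*5 = 55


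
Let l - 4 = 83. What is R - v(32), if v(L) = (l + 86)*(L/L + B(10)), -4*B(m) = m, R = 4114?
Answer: 8747/2 ≈ 4373.5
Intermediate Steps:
B(m) = -m/4
l = 87 (l = 4 + 83 = 87)
v(L) = -519/2 (v(L) = (87 + 86)*(L/L - ¼*10) = 173*(1 - 5/2) = 173*(-3/2) = -519/2)
R - v(32) = 4114 - 1*(-519/2) = 4114 + 519/2 = 8747/2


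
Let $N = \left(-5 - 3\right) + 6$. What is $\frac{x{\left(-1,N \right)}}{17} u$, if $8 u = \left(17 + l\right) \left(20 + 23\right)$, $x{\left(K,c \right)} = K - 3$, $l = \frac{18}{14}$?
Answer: $- \frac{2752}{119} \approx -23.126$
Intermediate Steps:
$N = -2$ ($N = -8 + 6 = -2$)
$l = \frac{9}{7}$ ($l = 18 \cdot \frac{1}{14} = \frac{9}{7} \approx 1.2857$)
$x{\left(K,c \right)} = -3 + K$ ($x{\left(K,c \right)} = K - 3 = -3 + K$)
$u = \frac{688}{7}$ ($u = \frac{\left(17 + \frac{9}{7}\right) \left(20 + 23\right)}{8} = \frac{\frac{128}{7} \cdot 43}{8} = \frac{1}{8} \cdot \frac{5504}{7} = \frac{688}{7} \approx 98.286$)
$\frac{x{\left(-1,N \right)}}{17} u = \frac{-3 - 1}{17} \cdot \frac{688}{7} = \left(-4\right) \frac{1}{17} \cdot \frac{688}{7} = \left(- \frac{4}{17}\right) \frac{688}{7} = - \frac{2752}{119}$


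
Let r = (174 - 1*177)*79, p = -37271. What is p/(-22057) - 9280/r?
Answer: 213522187/5227509 ≈ 40.846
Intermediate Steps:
r = -237 (r = (174 - 177)*79 = -3*79 = -237)
p/(-22057) - 9280/r = -37271/(-22057) - 9280/(-237) = -37271*(-1/22057) - 9280*(-1/237) = 37271/22057 + 9280/237 = 213522187/5227509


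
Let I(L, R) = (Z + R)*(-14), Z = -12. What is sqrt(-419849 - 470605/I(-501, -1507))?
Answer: I*sqrt(3875177076526)/3038 ≈ 647.97*I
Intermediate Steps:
I(L, R) = 168 - 14*R (I(L, R) = (-12 + R)*(-14) = 168 - 14*R)
sqrt(-419849 - 470605/I(-501, -1507)) = sqrt(-419849 - 470605/(168 - 14*(-1507))) = sqrt(-419849 - 470605/(168 + 21098)) = sqrt(-419849 - 470605/21266) = sqrt(-8928979439/21266) = I*sqrt(3875177076526)/3038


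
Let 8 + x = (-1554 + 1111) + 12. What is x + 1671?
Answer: 1232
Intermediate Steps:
x = -439 (x = -8 + ((-1554 + 1111) + 12) = -8 + (-443 + 12) = -8 - 431 = -439)
x + 1671 = -439 + 1671 = 1232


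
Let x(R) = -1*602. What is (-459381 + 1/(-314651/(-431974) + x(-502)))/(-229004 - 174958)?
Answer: 119316725893531/104922543707514 ≈ 1.1372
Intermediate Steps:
x(R) = -602
(-459381 + 1/(-314651/(-431974) + x(-502)))/(-229004 - 174958) = (-459381 + 1/(-314651/(-431974) - 602))/(-229004 - 174958) = (-459381 + 1/(-314651*(-1/431974) - 602))/(-403962) = (-459381 + 1/(314651/431974 - 602))*(-1/403962) = (-459381 + 1/(-259733697/431974))*(-1/403962) = (-459381 - 431974/259733697)*(-1/403962) = -119316725893531/259733697*(-1/403962) = 119316725893531/104922543707514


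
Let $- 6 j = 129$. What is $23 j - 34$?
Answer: $- \frac{1057}{2} \approx -528.5$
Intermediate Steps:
$j = - \frac{43}{2}$ ($j = \left(- \frac{1}{6}\right) 129 = - \frac{43}{2} \approx -21.5$)
$23 j - 34 = 23 \left(- \frac{43}{2}\right) - 34 = - \frac{989}{2} - 34 = - \frac{1057}{2}$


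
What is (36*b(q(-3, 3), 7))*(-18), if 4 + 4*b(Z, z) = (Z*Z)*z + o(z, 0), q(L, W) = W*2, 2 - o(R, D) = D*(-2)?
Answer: -40500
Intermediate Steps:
o(R, D) = 2 + 2*D (o(R, D) = 2 - D*(-2) = 2 - (-2)*D = 2 + 2*D)
q(L, W) = 2*W
b(Z, z) = -1/2 + z*Z**2/4 (b(Z, z) = -1 + ((Z*Z)*z + (2 + 2*0))/4 = -1 + (Z**2*z + (2 + 0))/4 = -1 + (z*Z**2 + 2)/4 = -1 + (2 + z*Z**2)/4 = -1 + (1/2 + z*Z**2/4) = -1/2 + z*Z**2/4)
(36*b(q(-3, 3), 7))*(-18) = (36*(-1/2 + (1/4)*7*(2*3)**2))*(-18) = (36*(-1/2 + (1/4)*7*6**2))*(-18) = (36*(-1/2 + (1/4)*7*36))*(-18) = (36*(-1/2 + 63))*(-18) = (36*(125/2))*(-18) = 2250*(-18) = -40500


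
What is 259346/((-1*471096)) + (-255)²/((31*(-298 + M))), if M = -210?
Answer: -1084912444/231838119 ≈ -4.6796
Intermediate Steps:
259346/((-1*471096)) + (-255)²/((31*(-298 + M))) = 259346/((-1*471096)) + (-255)²/((31*(-298 - 210))) = 259346/(-471096) + 65025/((31*(-508))) = 259346*(-1/471096) + 65025/(-15748) = -129673/235548 + 65025*(-1/15748) = -129673/235548 - 65025/15748 = -1084912444/231838119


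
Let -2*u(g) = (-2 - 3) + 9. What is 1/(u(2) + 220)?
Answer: 1/218 ≈ 0.0045872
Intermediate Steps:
u(g) = -2 (u(g) = -((-2 - 3) + 9)/2 = -(-5 + 9)/2 = -½*4 = -2)
1/(u(2) + 220) = 1/(-2 + 220) = 1/218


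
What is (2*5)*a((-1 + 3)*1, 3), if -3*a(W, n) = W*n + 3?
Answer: -30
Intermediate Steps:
a(W, n) = -1 - W*n/3 (a(W, n) = -(W*n + 3)/3 = -(3 + W*n)/3 = -1 - W*n/3)
(2*5)*a((-1 + 3)*1, 3) = (2*5)*(-1 - ⅓*(-1 + 3)*1*3) = 10*(-1 - ⅓*2*1*3) = 10*(-1 - ⅓*2*3) = 10*(-1 - 2) = 10*(-3) = -30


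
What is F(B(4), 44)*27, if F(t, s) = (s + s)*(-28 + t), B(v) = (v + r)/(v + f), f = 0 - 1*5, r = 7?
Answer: -92664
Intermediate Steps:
f = -5 (f = 0 - 5 = -5)
B(v) = (7 + v)/(-5 + v) (B(v) = (v + 7)/(v - 5) = (7 + v)/(-5 + v))
F(t, s) = 2*s*(-28 + t) (F(t, s) = (2*s)*(-28 + t) = 2*s*(-28 + t))
F(B(4), 44)*27 = (2*44*(-28 + (7 + 4)/(-5 + 4)))*27 = (2*44*(-28 + 11/(-1)))*27 = (2*44*(-28 - 1*11))*27 = (2*44*(-28 - 11))*27 = (2*44*(-39))*27 = -3432*27 = -92664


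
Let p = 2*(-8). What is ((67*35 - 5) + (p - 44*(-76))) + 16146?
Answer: 21814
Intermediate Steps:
p = -16
((67*35 - 5) + (p - 44*(-76))) + 16146 = ((67*35 - 5) + (-16 - 44*(-76))) + 16146 = ((2345 - 5) + (-16 + 3344)) + 16146 = (2340 + 3328) + 16146 = 5668 + 16146 = 21814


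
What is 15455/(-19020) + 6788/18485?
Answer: -31315583/70316940 ≈ -0.44535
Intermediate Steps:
15455/(-19020) + 6788/18485 = 15455*(-1/19020) + 6788*(1/18485) = -3091/3804 + 6788/18485 = -31315583/70316940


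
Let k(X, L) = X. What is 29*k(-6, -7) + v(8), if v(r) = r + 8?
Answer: -158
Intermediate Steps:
v(r) = 8 + r
29*k(-6, -7) + v(8) = 29*(-6) + (8 + 8) = -174 + 16 = -158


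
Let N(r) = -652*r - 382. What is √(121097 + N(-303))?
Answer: √318271 ≈ 564.16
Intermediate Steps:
N(r) = -382 - 652*r
√(121097 + N(-303)) = √(121097 + (-382 - 652*(-303))) = √(121097 + (-382 + 197556)) = √(121097 + 197174) = √318271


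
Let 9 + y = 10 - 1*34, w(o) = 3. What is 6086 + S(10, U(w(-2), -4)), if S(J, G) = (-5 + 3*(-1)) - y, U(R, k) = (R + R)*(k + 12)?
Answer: 6111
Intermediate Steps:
U(R, k) = 2*R*(12 + k) (U(R, k) = (2*R)*(12 + k) = 2*R*(12 + k))
y = -33 (y = -9 + (10 - 1*34) = -9 + (10 - 34) = -9 - 24 = -33)
S(J, G) = 25 (S(J, G) = (-5 + 3*(-1)) - 1*(-33) = (-5 - 3) + 33 = -8 + 33 = 25)
6086 + S(10, U(w(-2), -4)) = 6086 + 25 = 6111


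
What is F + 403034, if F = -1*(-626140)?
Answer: 1029174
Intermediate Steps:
F = 626140
F + 403034 = 626140 + 403034 = 1029174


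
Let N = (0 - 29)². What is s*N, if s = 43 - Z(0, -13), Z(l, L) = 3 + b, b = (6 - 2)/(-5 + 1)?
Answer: 34481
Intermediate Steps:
b = -1 (b = 4/(-4) = 4*(-¼) = -1)
Z(l, L) = 2 (Z(l, L) = 3 - 1 = 2)
N = 841 (N = (-29)² = 841)
s = 41 (s = 43 - 1*2 = 43 - 2 = 41)
s*N = 41*841 = 34481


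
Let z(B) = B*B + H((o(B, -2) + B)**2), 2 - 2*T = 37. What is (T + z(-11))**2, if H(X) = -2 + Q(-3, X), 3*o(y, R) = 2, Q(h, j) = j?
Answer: 14055001/324 ≈ 43380.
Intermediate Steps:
T = -35/2 (T = 1 - 1/2*37 = 1 - 37/2 = -35/2 ≈ -17.500)
o(y, R) = 2/3 (o(y, R) = (1/3)*2 = 2/3)
H(X) = -2 + X
z(B) = -2 + B**2 + (2/3 + B)**2 (z(B) = B*B + (-2 + (2/3 + B)**2) = B**2 + (-2 + (2/3 + B)**2) = -2 + B**2 + (2/3 + B)**2)
(T + z(-11))**2 = (-35/2 + (-14/9 + 2*(-11)**2 + (4/3)*(-11)))**2 = (-35/2 + (-14/9 + 2*121 - 44/3))**2 = (-35/2 + (-14/9 + 242 - 44/3))**2 = (-35/2 + 2032/9)**2 = (3749/18)**2 = 14055001/324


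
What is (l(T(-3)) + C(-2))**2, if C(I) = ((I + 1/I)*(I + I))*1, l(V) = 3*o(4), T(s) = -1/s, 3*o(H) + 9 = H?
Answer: 25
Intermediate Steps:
o(H) = -3 + H/3
l(V) = -5 (l(V) = 3*(-3 + (1/3)*4) = 3*(-3 + 4/3) = 3*(-5/3) = -5)
C(I) = 2*I*(I + 1/I) (C(I) = ((I + 1/I)*(2*I))*1 = (2*I*(I + 1/I))*1 = 2*I*(I + 1/I))
(l(T(-3)) + C(-2))**2 = (-5 + (2 + 2*(-2)**2))**2 = (-5 + (2 + 2*4))**2 = (-5 + (2 + 8))**2 = (-5 + 10)**2 = 5**2 = 25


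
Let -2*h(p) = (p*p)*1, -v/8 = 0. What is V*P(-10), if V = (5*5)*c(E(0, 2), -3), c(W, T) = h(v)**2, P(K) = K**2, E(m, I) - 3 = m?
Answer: 0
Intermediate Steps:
v = 0 (v = -8*0 = 0)
E(m, I) = 3 + m
h(p) = -p**2/2 (h(p) = -p*p/2 = -p**2/2)
c(W, T) = 0 (c(W, T) = (-1/2*0**2)**2 = (-1/2*0)**2 = 0**2 = 0)
V = 0 (V = (5*5)*0 = 25*0 = 0)
V*P(-10) = 0*(-10)**2 = 0*100 = 0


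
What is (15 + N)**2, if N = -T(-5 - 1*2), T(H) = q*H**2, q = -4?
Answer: 44521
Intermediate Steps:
T(H) = -4*H**2
N = 196 (N = -(-4)*(-5 - 1*2)**2 = -(-4)*(-5 - 2)**2 = -(-4)*(-7)**2 = -(-4)*49 = -1*(-196) = 196)
(15 + N)**2 = (15 + 196)**2 = 211**2 = 44521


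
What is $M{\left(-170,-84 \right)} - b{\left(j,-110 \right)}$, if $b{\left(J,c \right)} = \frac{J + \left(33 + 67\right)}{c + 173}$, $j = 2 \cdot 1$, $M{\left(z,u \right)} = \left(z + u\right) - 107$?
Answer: $- \frac{7615}{21} \approx -362.62$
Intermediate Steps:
$M{\left(z,u \right)} = -107 + u + z$ ($M{\left(z,u \right)} = \left(u + z\right) - 107 = -107 + u + z$)
$j = 2$
$b{\left(J,c \right)} = \frac{100 + J}{173 + c}$ ($b{\left(J,c \right)} = \frac{J + 100}{173 + c} = \frac{100 + J}{173 + c}$)
$M{\left(-170,-84 \right)} - b{\left(j,-110 \right)} = \left(-107 - 84 - 170\right) - \frac{100 + 2}{173 - 110} = -361 - \frac{1}{63} \cdot 102 = -361 - \frac{34}{21} = - \frac{7615}{21}$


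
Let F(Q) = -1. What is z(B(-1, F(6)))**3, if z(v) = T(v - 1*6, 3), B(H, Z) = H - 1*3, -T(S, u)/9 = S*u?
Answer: 19683000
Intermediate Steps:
T(S, u) = -9*S*u
B(H, Z) = -3 + H (B(H, Z) = H - 3 = -3 + H)
z(v) = 162 - 27*v (z(v) = -9*(v - 1*6)*3 = -9*(v - 6)*3 = -9*(-6 + v)*3 = 162 - 27*v)
z(B(-1, F(6)))**3 = (162 - 27*(-3 - 1))**3 = (162 - 27*(-4))**3 = (162 + 108)**3 = 270**3 = 19683000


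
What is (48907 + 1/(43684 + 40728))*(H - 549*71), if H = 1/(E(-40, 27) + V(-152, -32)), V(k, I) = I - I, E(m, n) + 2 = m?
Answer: -6758580062529515/3545304 ≈ -1.9063e+9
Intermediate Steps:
E(m, n) = -2 + m
V(k, I) = 0
H = -1/42 (H = 1/((-2 - 40) + 0) = 1/(-42 + 0) = 1/(-42) = -1/42 ≈ -0.023810)
(48907 + 1/(43684 + 40728))*(H - 549*71) = (48907 + 1/(43684 + 40728))*(-1/42 - 549*71) = (48907 + 1/84412)*(-1/42 - 38979) = (48907 + 1/84412)*(-1637119/42) = (4128337685/84412)*(-1637119/42) = -6758580062529515/3545304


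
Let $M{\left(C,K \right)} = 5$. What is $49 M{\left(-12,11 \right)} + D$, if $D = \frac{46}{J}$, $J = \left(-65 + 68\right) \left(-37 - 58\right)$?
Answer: $\frac{69779}{285} \approx 244.84$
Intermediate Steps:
$J = -285$ ($J = 3 \left(-95\right) = -285$)
$D = - \frac{46}{285}$ ($D = \frac{46}{-285} = 46 \left(- \frac{1}{285}\right) = - \frac{46}{285} \approx -0.1614$)
$49 M{\left(-12,11 \right)} + D = 49 \cdot 5 - \frac{46}{285} = 245 - \frac{46}{285} = \frac{69779}{285}$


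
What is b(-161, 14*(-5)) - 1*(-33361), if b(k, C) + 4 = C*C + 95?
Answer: 38352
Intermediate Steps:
b(k, C) = 91 + C² (b(k, C) = -4 + (C*C + 95) = -4 + (C² + 95) = -4 + (95 + C²) = 91 + C²)
b(-161, 14*(-5)) - 1*(-33361) = (91 + (14*(-5))²) - 1*(-33361) = (91 + (-70)²) + 33361 = (91 + 4900) + 33361 = 4991 + 33361 = 38352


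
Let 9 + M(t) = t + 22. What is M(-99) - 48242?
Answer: -48328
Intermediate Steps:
M(t) = 13 + t (M(t) = -9 + (t + 22) = -9 + (22 + t) = 13 + t)
M(-99) - 48242 = (13 - 99) - 48242 = -86 - 48242 = -48328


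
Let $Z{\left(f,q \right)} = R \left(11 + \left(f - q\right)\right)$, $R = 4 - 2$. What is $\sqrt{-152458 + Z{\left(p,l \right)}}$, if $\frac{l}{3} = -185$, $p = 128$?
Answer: $i \sqrt{151070} \approx 388.68 i$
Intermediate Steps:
$l = -555$ ($l = 3 \left(-185\right) = -555$)
$R = 2$
$Z{\left(f,q \right)} = 22 - 2 q + 2 f$ ($Z{\left(f,q \right)} = 2 \left(11 + \left(f - q\right)\right) = 2 \left(11 + f - q\right) = 22 - 2 q + 2 f$)
$\sqrt{-152458 + Z{\left(p,l \right)}} = \sqrt{-152458 + \left(22 - -1110 + 2 \cdot 128\right)} = \sqrt{-152458 + \left(22 + 1110 + 256\right)} = \sqrt{-152458 + 1388} = \sqrt{-151070} = i \sqrt{151070}$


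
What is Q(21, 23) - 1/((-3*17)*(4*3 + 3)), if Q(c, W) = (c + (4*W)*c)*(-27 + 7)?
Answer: -29880899/765 ≈ -39060.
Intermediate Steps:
Q(c, W) = -20*c - 80*W*c (Q(c, W) = (c + 4*W*c)*(-20) = -20*c - 80*W*c)
Q(21, 23) - 1/((-3*17)*(4*3 + 3)) = -20*21*(1 + 4*23) - 1/((-3*17)*(4*3 + 3)) = -20*21*(1 + 92) - 1/((-51*(12 + 3))) = -20*21*93 - 1/((-51*15)) = -39060 - 1/(-765) = -39060 - 1*(-1/765) = -39060 + 1/765 = -29880899/765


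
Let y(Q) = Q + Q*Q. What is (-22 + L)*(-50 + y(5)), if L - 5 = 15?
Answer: 40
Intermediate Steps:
L = 20 (L = 5 + 15 = 20)
y(Q) = Q + Q**2
(-22 + L)*(-50 + y(5)) = (-22 + 20)*(-50 + 5*(1 + 5)) = -2*(-50 + 5*6) = -2*(-50 + 30) = -2*(-20) = 40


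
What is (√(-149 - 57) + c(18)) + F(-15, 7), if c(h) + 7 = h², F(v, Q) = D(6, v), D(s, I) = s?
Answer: 323 + I*√206 ≈ 323.0 + 14.353*I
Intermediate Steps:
F(v, Q) = 6
c(h) = -7 + h²
(√(-149 - 57) + c(18)) + F(-15, 7) = (√(-149 - 57) + (-7 + 18²)) + 6 = (√(-206) + (-7 + 324)) + 6 = (I*√206 + 317) + 6 = (317 + I*√206) + 6 = 323 + I*√206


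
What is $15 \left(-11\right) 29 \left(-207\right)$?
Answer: $990495$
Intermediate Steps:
$15 \left(-11\right) 29 \left(-207\right) = \left(-165\right) 29 \left(-207\right) = \left(-4785\right) \left(-207\right) = 990495$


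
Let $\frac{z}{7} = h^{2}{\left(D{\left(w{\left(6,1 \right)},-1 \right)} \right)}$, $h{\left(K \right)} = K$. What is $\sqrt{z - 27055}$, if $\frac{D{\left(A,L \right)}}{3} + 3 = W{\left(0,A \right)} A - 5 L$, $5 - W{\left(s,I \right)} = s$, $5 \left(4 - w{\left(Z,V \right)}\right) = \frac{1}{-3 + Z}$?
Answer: $6 \sqrt{70} \approx 50.2$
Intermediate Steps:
$w{\left(Z,V \right)} = 4 - \frac{1}{5 \left(-3 + Z\right)}$
$W{\left(s,I \right)} = 5 - s$
$D{\left(A,L \right)} = -9 - 15 L + 15 A$ ($D{\left(A,L \right)} = -9 + 3 \left(\left(5 - 0\right) A - 5 L\right) = -9 + 3 \left(\left(5 + 0\right) A - 5 L\right) = -9 + 3 \left(5 A - 5 L\right) = -9 + 3 \left(- 5 L + 5 A\right) = -9 + \left(- 15 L + 15 A\right) = -9 - 15 L + 15 A$)
$z = 29575$ ($z = 7 \left(-9 - -15 + 15 \frac{-61 + 20 \cdot 6}{5 \left(-3 + 6\right)}\right)^{2} = 7 \left(-9 + 15 + 15 \frac{-61 + 120}{5 \cdot 3}\right)^{2} = 7 \left(-9 + 15 + 15 \cdot \frac{1}{5} \cdot \frac{1}{3} \cdot 59\right)^{2} = 7 \left(-9 + 15 + 15 \cdot \frac{59}{15}\right)^{2} = 7 \left(-9 + 15 + 59\right)^{2} = 7 \cdot 65^{2} = 7 \cdot 4225 = 29575$)
$\sqrt{z - 27055} = \sqrt{29575 - 27055} = \sqrt{2520} = 6 \sqrt{70}$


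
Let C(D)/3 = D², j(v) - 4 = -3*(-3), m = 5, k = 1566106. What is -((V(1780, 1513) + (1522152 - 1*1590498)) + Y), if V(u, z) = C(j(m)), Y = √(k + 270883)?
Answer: 67839 - √1836989 ≈ 66484.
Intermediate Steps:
Y = √1836989 (Y = √(1566106 + 270883) = √1836989 ≈ 1355.4)
j(v) = 13 (j(v) = 4 - 3*(-3) = 4 + 9 = 13)
C(D) = 3*D²
V(u, z) = 507 (V(u, z) = 3*13² = 3*169 = 507)
-((V(1780, 1513) + (1522152 - 1*1590498)) + Y) = -((507 + (1522152 - 1*1590498)) + √1836989) = -((507 + (1522152 - 1590498)) + √1836989) = -((507 - 68346) + √1836989) = -(-67839 + √1836989) = 67839 - √1836989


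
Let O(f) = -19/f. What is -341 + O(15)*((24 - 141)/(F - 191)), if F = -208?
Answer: -11948/35 ≈ -341.37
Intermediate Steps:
-341 + O(15)*((24 - 141)/(F - 191)) = -341 + (-19/15)*((24 - 141)/(-208 - 191)) = -341 + (-19*1/15)*(-117/(-399)) = -341 - (-741)*(-1)/(5*399) = -341 - 19/15*39/133 = -341 - 13/35 = -11948/35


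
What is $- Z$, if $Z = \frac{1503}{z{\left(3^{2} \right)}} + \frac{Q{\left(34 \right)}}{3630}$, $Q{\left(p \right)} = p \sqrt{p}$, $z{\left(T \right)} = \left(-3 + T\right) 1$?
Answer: $- \frac{501}{2} - \frac{17 \sqrt{34}}{1815} \approx -250.55$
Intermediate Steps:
$z{\left(T \right)} = -3 + T$
$Q{\left(p \right)} = p^{\frac{3}{2}}$
$Z = \frac{501}{2} + \frac{17 \sqrt{34}}{1815}$ ($Z = \frac{1503}{-3 + 3^{2}} + \frac{34^{\frac{3}{2}}}{3630} = \frac{1503}{-3 + 9} + 34 \sqrt{34} \cdot \frac{1}{3630} = \frac{1503}{6} + \frac{17 \sqrt{34}}{1815} = 1503 \cdot \frac{1}{6} + \frac{17 \sqrt{34}}{1815} = \frac{501}{2} + \frac{17 \sqrt{34}}{1815} \approx 250.55$)
$- Z = - (\frac{501}{2} + \frac{17 \sqrt{34}}{1815}) = - \frac{501}{2} - \frac{17 \sqrt{34}}{1815}$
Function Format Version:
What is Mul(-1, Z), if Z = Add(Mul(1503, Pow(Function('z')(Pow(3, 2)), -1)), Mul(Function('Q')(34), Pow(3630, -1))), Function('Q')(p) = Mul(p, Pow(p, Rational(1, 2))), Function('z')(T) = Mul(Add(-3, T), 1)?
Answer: Add(Rational(-501, 2), Mul(Rational(-17, 1815), Pow(34, Rational(1, 2)))) ≈ -250.55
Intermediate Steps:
Function('z')(T) = Add(-3, T)
Function('Q')(p) = Pow(p, Rational(3, 2))
Z = Add(Rational(501, 2), Mul(Rational(17, 1815), Pow(34, Rational(1, 2)))) (Z = Add(Mul(1503, Pow(Add(-3, Pow(3, 2)), -1)), Mul(Pow(34, Rational(3, 2)), Pow(3630, -1))) = Add(Mul(1503, Pow(Add(-3, 9), -1)), Mul(Mul(34, Pow(34, Rational(1, 2))), Rational(1, 3630))) = Add(Mul(1503, Pow(6, -1)), Mul(Rational(17, 1815), Pow(34, Rational(1, 2)))) = Add(Mul(1503, Rational(1, 6)), Mul(Rational(17, 1815), Pow(34, Rational(1, 2)))) = Add(Rational(501, 2), Mul(Rational(17, 1815), Pow(34, Rational(1, 2)))) ≈ 250.55)
Mul(-1, Z) = Mul(-1, Add(Rational(501, 2), Mul(Rational(17, 1815), Pow(34, Rational(1, 2))))) = Add(Rational(-501, 2), Mul(Rational(-17, 1815), Pow(34, Rational(1, 2))))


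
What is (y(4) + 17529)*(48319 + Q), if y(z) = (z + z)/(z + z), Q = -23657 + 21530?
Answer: 809745760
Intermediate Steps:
Q = -2127
y(z) = 1 (y(z) = (2*z)/((2*z)) = (2*z)*(1/(2*z)) = 1)
(y(4) + 17529)*(48319 + Q) = (1 + 17529)*(48319 - 2127) = 17530*46192 = 809745760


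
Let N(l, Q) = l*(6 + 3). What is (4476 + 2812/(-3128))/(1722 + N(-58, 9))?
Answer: 3499529/938400 ≈ 3.7293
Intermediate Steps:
N(l, Q) = 9*l (N(l, Q) = l*9 = 9*l)
(4476 + 2812/(-3128))/(1722 + N(-58, 9)) = (4476 + 2812/(-3128))/(1722 + 9*(-58)) = (4476 + 2812*(-1/3128))/(1722 - 522) = (4476 - 703/782)/1200 = (3499529/782)*(1/1200) = 3499529/938400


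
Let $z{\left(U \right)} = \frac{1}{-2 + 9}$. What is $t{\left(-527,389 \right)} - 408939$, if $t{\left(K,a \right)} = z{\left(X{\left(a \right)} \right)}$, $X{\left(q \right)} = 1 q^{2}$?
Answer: $- \frac{2862572}{7} \approx -4.0894 \cdot 10^{5}$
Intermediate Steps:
$X{\left(q \right)} = q^{2}$
$z{\left(U \right)} = \frac{1}{7}$
$t{\left(K,a \right)} = \frac{1}{7}$
$t{\left(-527,389 \right)} - 408939 = \frac{1}{7} - 408939 = - \frac{2862572}{7}$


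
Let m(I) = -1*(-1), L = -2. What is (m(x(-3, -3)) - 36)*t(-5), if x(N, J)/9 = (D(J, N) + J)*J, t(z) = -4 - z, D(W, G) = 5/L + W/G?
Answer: -35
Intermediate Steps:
D(W, G) = -5/2 + W/G (D(W, G) = 5/(-2) + W/G = 5*(-½) + W/G = -5/2 + W/G)
x(N, J) = 9*J*(-5/2 + J + J/N) (x(N, J) = 9*(((-5/2 + J/N) + J)*J) = 9*((-5/2 + J + J/N)*J) = 9*(J*(-5/2 + J + J/N)) = 9*J*(-5/2 + J + J/N))
m(I) = 1
(m(x(-3, -3)) - 36)*t(-5) = (1 - 36)*(-4 - 1*(-5)) = -35*(-4 + 5) = -35*1 = -35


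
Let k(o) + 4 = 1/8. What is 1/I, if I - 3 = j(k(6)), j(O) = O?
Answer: -8/7 ≈ -1.1429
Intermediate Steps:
k(o) = -31/8 (k(o) = -4 + 1/8 = -31/8)
I = -7/8 (I = 3 - 31/8 = -7/8 ≈ -0.87500)
1/I = 1/(-7/8) = -8/7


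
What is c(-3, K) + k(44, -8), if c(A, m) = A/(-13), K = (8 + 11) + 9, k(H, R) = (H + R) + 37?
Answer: 952/13 ≈ 73.231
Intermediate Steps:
k(H, R) = 37 + H + R
K = 28 (K = 19 + 9 = 28)
c(A, m) = -A/13 (c(A, m) = A*(-1/13) = -A/13)
c(-3, K) + k(44, -8) = -1/13*(-3) + (37 + 44 - 8) = 3/13 + 73 = 952/13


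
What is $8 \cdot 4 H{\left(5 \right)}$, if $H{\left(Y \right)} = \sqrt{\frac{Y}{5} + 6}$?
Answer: $32 \sqrt{7} \approx 84.664$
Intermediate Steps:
$H{\left(Y \right)} = \sqrt{6 + \frac{Y}{5}}$ ($H{\left(Y \right)} = \sqrt{Y \frac{1}{5} + 6} = \sqrt{\frac{Y}{5} + 6} = \sqrt{6 + \frac{Y}{5}}$)
$8 \cdot 4 H{\left(5 \right)} = 8 \cdot 4 \frac{\sqrt{150 + 5 \cdot 5}}{5} = 32 \frac{\sqrt{150 + 25}}{5} = 32 \frac{\sqrt{175}}{5} = 32 \frac{5 \sqrt{7}}{5} = 32 \sqrt{7}$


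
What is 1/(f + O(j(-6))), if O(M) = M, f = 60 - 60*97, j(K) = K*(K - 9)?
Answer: -1/5670 ≈ -0.00017637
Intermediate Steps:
j(K) = K*(-9 + K)
f = -5760 (f = 60 - 5820 = -5760)
1/(f + O(j(-6))) = 1/(-5760 - 6*(-9 - 6)) = 1/(-5760 - 6*(-15)) = 1/(-5760 + 90) = 1/(-5670) = -1/5670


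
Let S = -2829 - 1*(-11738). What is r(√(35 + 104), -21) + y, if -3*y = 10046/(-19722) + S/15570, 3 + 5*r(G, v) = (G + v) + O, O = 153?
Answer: 22878661/887490 + √139/5 ≈ 28.137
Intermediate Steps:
S = 8909 (S = -2829 + 11738 = 8909)
r(G, v) = 30 + G/5 + v/5 (r(G, v) = -⅗ + ((G + v) + 153)/5 = -⅗ + (153 + G + v)/5 = -⅗ + (153/5 + G/5 + v/5) = 30 + G/5 + v/5)
y = -18581/887490 (y = -(10046/(-19722) + 8909/15570)/3 = -(10046*(-1/19722) + 8909*(1/15570))/3 = -(-5023/9861 + 8909/15570)/3 = -⅓*18581/295830 = -18581/887490 ≈ -0.020937)
r(√(35 + 104), -21) + y = (30 + √(35 + 104)/5 + (⅕)*(-21)) - 18581/887490 = (30 + √139/5 - 21/5) - 18581/887490 = (129/5 + √139/5) - 18581/887490 = 22878661/887490 + √139/5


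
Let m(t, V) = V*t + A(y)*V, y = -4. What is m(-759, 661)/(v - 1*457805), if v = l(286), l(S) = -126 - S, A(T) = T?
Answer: 504343/458217 ≈ 1.1007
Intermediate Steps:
m(t, V) = -4*V + V*t (m(t, V) = V*t - 4*V = -4*V + V*t)
v = -412 (v = -126 - 1*286 = -126 - 286 = -412)
m(-759, 661)/(v - 1*457805) = (661*(-4 - 759))/(-412 - 1*457805) = (661*(-763))/(-412 - 457805) = -504343/(-458217) = -504343*(-1/458217) = 504343/458217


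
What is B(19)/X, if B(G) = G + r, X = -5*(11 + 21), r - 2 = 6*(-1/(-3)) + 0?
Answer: -23/160 ≈ -0.14375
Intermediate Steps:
r = 4 (r = 2 + (6*(-1/(-3)) + 0) = 2 + (6*(-1*(-1/3)) + 0) = 2 + (6*(1/3) + 0) = 2 + (2 + 0) = 2 + 2 = 4)
X = -160 (X = -5*32 = -160)
B(G) = 4 + G (B(G) = G + 4 = 4 + G)
B(19)/X = (4 + 19)/(-160) = 23*(-1/160) = -23/160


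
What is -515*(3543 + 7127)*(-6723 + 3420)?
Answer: 18150150150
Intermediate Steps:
-515*(3543 + 7127)*(-6723 + 3420) = -5495050*(-3303) = -515*(-35243010) = 18150150150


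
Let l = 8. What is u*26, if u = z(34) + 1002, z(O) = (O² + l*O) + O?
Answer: 64064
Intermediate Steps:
z(O) = O² + 9*O (z(O) = (O² + 8*O) + O = O² + 9*O)
u = 2464 (u = 34*(9 + 34) + 1002 = 34*43 + 1002 = 1462 + 1002 = 2464)
u*26 = 2464*26 = 64064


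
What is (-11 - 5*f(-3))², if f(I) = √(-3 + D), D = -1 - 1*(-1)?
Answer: 46 + 110*I*√3 ≈ 46.0 + 190.53*I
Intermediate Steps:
D = 0 (D = -1 + 1 = 0)
f(I) = I*√3 (f(I) = √(-3 + 0) = √(-3) = I*√3)
(-11 - 5*f(-3))² = (-11 - 5*I*√3)²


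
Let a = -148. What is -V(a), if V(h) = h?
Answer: 148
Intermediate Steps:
-V(a) = -1*(-148) = 148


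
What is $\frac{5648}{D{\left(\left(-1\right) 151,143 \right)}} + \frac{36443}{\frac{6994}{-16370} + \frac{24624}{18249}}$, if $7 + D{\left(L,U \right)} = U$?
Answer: $\frac{30878461514179}{780473893} \approx 39564.0$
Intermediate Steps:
$D{\left(L,U \right)} = -7 + U$
$\frac{5648}{D{\left(\left(-1\right) 151,143 \right)}} + \frac{36443}{\frac{6994}{-16370} + \frac{24624}{18249}} = \frac{5648}{-7 + 143} + \frac{36443}{\frac{6994}{-16370} + \frac{24624}{18249}} = \frac{5648}{136} + \frac{36443}{6994 \left(- \frac{1}{16370}\right) + 24624 \cdot \frac{1}{18249}} = 5648 \cdot \frac{1}{136} + \frac{36443}{- \frac{3497}{8185} + \frac{8208}{6083}} = \frac{706}{17} + \frac{36443}{\frac{45910229}{49789355}} = \frac{706}{17} + 36443 \cdot \frac{49789355}{45910229} = \frac{706}{17} + \frac{1814473464265}{45910229} = \frac{30878461514179}{780473893}$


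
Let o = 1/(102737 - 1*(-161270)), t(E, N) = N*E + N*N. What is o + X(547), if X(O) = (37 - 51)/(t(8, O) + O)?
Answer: -1695983/40146488462 ≈ -4.2245e-5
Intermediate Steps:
t(E, N) = N² + E*N (t(E, N) = E*N + N² = N² + E*N)
X(O) = -14/(O + O*(8 + O)) (X(O) = (37 - 51)/(O*(8 + O) + O) = -14/(O + O*(8 + O)))
o = 1/264007 (o = 1/(102737 + 161270) = 1/264007 ≈ 3.7878e-6)
o + X(547) = 1/264007 - 14/(547*(9 + 547)) = 1/264007 - 14*1/547/556 = 1/264007 - 14*1/547*1/556 = 1/264007 - 7/152066 = -1695983/40146488462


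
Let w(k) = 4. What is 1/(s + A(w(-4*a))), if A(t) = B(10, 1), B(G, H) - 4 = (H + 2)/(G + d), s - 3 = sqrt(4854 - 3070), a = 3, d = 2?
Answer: -116/27703 + 32*sqrt(446)/27703 ≈ 0.020207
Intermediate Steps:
s = 3 + 2*sqrt(446) (s = 3 + sqrt(4854 - 3070) = 3 + sqrt(1784) = 3 + 2*sqrt(446) ≈ 45.237)
B(G, H) = 4 + (2 + H)/(2 + G) (B(G, H) = 4 + (H + 2)/(G + 2) = 4 + (2 + H)/(2 + G))
A(t) = 17/4 (A(t) = (10 + 1 + 4*10)/(2 + 10) = (10 + 1 + 40)/12 = (1/12)*51 = 17/4)
1/(s + A(w(-4*a))) = 1/((3 + 2*sqrt(446)) + 17/4) = 1/(29/4 + 2*sqrt(446))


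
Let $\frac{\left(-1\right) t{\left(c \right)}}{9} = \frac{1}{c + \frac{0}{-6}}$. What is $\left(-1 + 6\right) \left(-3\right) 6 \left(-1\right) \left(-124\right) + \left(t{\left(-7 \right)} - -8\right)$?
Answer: $- \frac{78055}{7} \approx -11151.0$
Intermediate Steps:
$t{\left(c \right)} = - \frac{9}{c}$ ($t{\left(c \right)} = - \frac{9}{c + \frac{0}{-6}} = - \frac{9}{c + 0 \left(- \frac{1}{6}\right)} = - \frac{9}{c + 0} = - \frac{9}{c}$)
$\left(-1 + 6\right) \left(-3\right) 6 \left(-1\right) \left(-124\right) + \left(t{\left(-7 \right)} - -8\right) = \left(-1 + 6\right) \left(-3\right) 6 \left(-1\right) \left(-124\right) - \left(-8 + \frac{9}{-7}\right) = 5 \left(\left(-18\right) \left(-1\right)\right) \left(-124\right) + \left(\left(-9\right) \left(- \frac{1}{7}\right) + 8\right) = 5 \cdot 18 \left(-124\right) + \left(\frac{9}{7} + 8\right) = 90 \left(-124\right) + \frac{65}{7} = -11160 + \frac{65}{7} = - \frac{78055}{7}$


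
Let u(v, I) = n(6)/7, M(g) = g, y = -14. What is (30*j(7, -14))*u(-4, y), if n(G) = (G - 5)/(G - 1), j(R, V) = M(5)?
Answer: 30/7 ≈ 4.2857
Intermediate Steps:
j(R, V) = 5
n(G) = (-5 + G)/(-1 + G)
u(v, I) = 1/35 (u(v, I) = ((-5 + 6)/(-1 + 6))/7 = (1/5)*(⅐) = ((⅕)*1)*(⅐) = (⅕)*(⅐) = 1/35)
(30*j(7, -14))*u(-4, y) = (30*5)*(1/35) = 150*(1/35) = 30/7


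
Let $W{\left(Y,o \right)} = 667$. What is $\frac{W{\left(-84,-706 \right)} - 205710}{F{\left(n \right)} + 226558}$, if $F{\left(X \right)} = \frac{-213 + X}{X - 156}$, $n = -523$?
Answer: $- \frac{139224197}{153833618} \approx -0.90503$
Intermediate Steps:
$F{\left(X \right)} = \frac{-213 + X}{-156 + X}$
$\frac{W{\left(-84,-706 \right)} - 205710}{F{\left(n \right)} + 226558} = \frac{667 - 205710}{\frac{-213 - 523}{-156 - 523} + 226558} = - \frac{205043}{\frac{1}{-679} \left(-736\right) + 226558} = - \frac{205043}{\left(- \frac{1}{679}\right) \left(-736\right) + 226558} = - \frac{205043}{\frac{736}{679} + 226558} = - \frac{205043}{\frac{153833618}{679}} = \left(-205043\right) \frac{679}{153833618} = - \frac{139224197}{153833618}$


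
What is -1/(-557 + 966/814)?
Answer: 407/226216 ≈ 0.0017992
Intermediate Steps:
-1/(-557 + 966/814) = -1/(-557 + 966*(1/814)) = -1/(-557 + 483/407) = -1/(-226216/407) = -1*(-407/226216) = 407/226216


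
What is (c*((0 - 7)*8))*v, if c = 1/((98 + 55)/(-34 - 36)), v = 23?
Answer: 90160/153 ≈ 589.28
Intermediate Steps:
c = -70/153 (c = 1/(153/(-70)) = 1/(153*(-1/70)) = 1/(-153/70) = -70/153 ≈ -0.45752)
(c*((0 - 7)*8))*v = -70*(0 - 7)*8/153*23 = -(-490)*8/153*23 = -70/153*(-56)*23 = (3920/153)*23 = 90160/153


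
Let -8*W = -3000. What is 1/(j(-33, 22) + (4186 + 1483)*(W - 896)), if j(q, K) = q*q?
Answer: -1/2952460 ≈ -3.3870e-7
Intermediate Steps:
W = 375 (W = -⅛*(-3000) = 375)
j(q, K) = q²
1/(j(-33, 22) + (4186 + 1483)*(W - 896)) = 1/((-33)² + (4186 + 1483)*(375 - 896)) = 1/(1089 + 5669*(-521)) = 1/(1089 - 2953549) = 1/(-2952460) = -1/2952460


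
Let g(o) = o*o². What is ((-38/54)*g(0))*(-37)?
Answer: 0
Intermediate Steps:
g(o) = o³
((-38/54)*g(0))*(-37) = (-38/54*0³)*(-37) = (-38*1/54*0)*(-37) = -19/27*0*(-37) = 0*(-37) = 0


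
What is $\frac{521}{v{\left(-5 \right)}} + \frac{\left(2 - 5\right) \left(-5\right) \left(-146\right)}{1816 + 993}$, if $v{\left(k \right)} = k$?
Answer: $- \frac{1474439}{14045} \approx -104.98$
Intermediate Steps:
$\frac{521}{v{\left(-5 \right)}} + \frac{\left(2 - 5\right) \left(-5\right) \left(-146\right)}{1816 + 993} = \frac{521}{-5} + \frac{\left(2 - 5\right) \left(-5\right) \left(-146\right)}{1816 + 993} = 521 \left(- \frac{1}{5}\right) + \frac{\left(-3\right) \left(-5\right) \left(-146\right)}{2809} = - \frac{521}{5} + 15 \left(-146\right) \frac{1}{2809} = - \frac{521}{5} - \frac{2190}{2809} = - \frac{1474439}{14045}$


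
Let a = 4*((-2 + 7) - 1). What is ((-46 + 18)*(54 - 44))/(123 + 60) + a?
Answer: 2648/183 ≈ 14.470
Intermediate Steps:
a = 16 (a = 4*(5 - 1) = 4*4 = 16)
((-46 + 18)*(54 - 44))/(123 + 60) + a = ((-46 + 18)*(54 - 44))/(123 + 60) + 16 = -28*10/183 + 16 = -280*1/183 + 16 = -280/183 + 16 = 2648/183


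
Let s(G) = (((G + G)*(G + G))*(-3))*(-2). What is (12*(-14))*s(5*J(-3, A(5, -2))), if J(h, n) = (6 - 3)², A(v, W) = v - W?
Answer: -8164800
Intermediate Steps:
J(h, n) = 9 (J(h, n) = 3² = 9)
s(G) = 24*G² (s(G) = (((2*G)*(2*G))*(-3))*(-2) = ((4*G²)*(-3))*(-2) = -12*G²*(-2) = 24*G²)
(12*(-14))*s(5*J(-3, A(5, -2))) = (12*(-14))*(24*(5*9)²) = -4032*45² = -4032*2025 = -168*48600 = -8164800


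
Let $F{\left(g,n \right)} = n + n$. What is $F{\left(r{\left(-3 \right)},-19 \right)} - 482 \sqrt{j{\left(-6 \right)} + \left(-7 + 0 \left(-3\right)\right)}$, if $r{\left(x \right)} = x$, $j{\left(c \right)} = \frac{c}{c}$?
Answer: $-38 - 482 i \sqrt{6} \approx -38.0 - 1180.7 i$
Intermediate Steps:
$j{\left(c \right)} = 1$
$F{\left(g,n \right)} = 2 n$
$F{\left(r{\left(-3 \right)},-19 \right)} - 482 \sqrt{j{\left(-6 \right)} + \left(-7 + 0 \left(-3\right)\right)} = 2 \left(-19\right) - 482 \sqrt{1 + \left(-7 + 0 \left(-3\right)\right)} = -38 - 482 \sqrt{1 + \left(-7 + 0\right)} = -38 - 482 \sqrt{1 - 7} = -38 - 482 \sqrt{-6} = -38 - 482 i \sqrt{6}$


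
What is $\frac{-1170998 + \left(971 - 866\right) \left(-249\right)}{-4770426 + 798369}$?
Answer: $\frac{1197143}{3972057} \approx 0.30139$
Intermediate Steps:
$\frac{-1170998 + \left(971 - 866\right) \left(-249\right)}{-4770426 + 798369} = \frac{-1170998 + 105 \left(-249\right)}{-3972057} = \left(-1170998 - 26145\right) \left(- \frac{1}{3972057}\right) = \left(-1197143\right) \left(- \frac{1}{3972057}\right) = \frac{1197143}{3972057}$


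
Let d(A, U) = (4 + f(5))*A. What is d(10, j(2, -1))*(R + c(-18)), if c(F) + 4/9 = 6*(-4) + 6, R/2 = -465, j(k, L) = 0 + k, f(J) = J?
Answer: -85360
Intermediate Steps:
j(k, L) = k
R = -930 (R = 2*(-465) = -930)
d(A, U) = 9*A (d(A, U) = (4 + 5)*A = 9*A)
c(F) = -166/9 (c(F) = -4/9 + (6*(-4) + 6) = -4/9 + (-24 + 6) = -4/9 - 18 = -166/9)
d(10, j(2, -1))*(R + c(-18)) = (9*10)*(-930 - 166/9) = 90*(-8536/9) = -85360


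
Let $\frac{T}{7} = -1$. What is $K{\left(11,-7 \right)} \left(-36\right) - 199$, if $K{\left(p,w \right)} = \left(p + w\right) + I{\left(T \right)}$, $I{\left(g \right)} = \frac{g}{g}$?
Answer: $-379$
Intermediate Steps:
$T = -7$ ($T = 7 \left(-1\right) = -7$)
$I{\left(g \right)} = 1$
$K{\left(p,w \right)} = 1 + p + w$ ($K{\left(p,w \right)} = \left(p + w\right) + 1 = 1 + p + w$)
$K{\left(11,-7 \right)} \left(-36\right) - 199 = \left(1 + 11 - 7\right) \left(-36\right) - 199 = 5 \left(-36\right) - 199 = -180 - 199 = -379$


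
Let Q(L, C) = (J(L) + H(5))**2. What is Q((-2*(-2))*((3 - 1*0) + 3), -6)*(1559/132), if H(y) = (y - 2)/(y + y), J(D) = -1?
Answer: 76391/13200 ≈ 5.7872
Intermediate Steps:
H(y) = (-2 + y)/(2*y) (H(y) = (-2 + y)/((2*y)) = (-2 + y)*(1/(2*y)) = (-2 + y)/(2*y))
Q(L, C) = 49/100 (Q(L, C) = (-1 + (1/2)*(-2 + 5)/5)**2 = (-1 + (1/2)*(1/5)*3)**2 = (-1 + 3/10)**2 = (-7/10)**2 = 49/100)
Q((-2*(-2))*((3 - 1*0) + 3), -6)*(1559/132) = 49*(1559/132)/100 = 49*(1559*(1/132))/100 = (49/100)*(1559/132) = 76391/13200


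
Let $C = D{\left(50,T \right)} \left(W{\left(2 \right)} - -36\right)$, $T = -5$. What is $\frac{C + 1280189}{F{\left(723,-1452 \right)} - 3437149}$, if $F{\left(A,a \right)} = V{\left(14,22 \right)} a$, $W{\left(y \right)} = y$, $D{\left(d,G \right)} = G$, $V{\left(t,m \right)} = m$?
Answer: $- \frac{1279999}{3469093} \approx -0.36897$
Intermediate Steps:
$F{\left(A,a \right)} = 22 a$
$C = -190$ ($C = - 5 \left(2 - -36\right) = - 5 \left(2 + 36\right) = \left(-5\right) 38 = -190$)
$\frac{C + 1280189}{F{\left(723,-1452 \right)} - 3437149} = \frac{-190 + 1280189}{22 \left(-1452\right) - 3437149} = \frac{1279999}{-31944 - 3437149} = \frac{1279999}{-3469093} = 1279999 \left(- \frac{1}{3469093}\right) = - \frac{1279999}{3469093}$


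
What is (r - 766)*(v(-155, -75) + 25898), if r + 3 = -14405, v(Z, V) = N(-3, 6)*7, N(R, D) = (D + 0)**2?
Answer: -396800100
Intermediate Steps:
N(R, D) = D**2
v(Z, V) = 252 (v(Z, V) = 6**2*7 = 36*7 = 252)
r = -14408 (r = -3 - 14405 = -14408)
(r - 766)*(v(-155, -75) + 25898) = (-14408 - 766)*(252 + 25898) = -15174*26150 = -396800100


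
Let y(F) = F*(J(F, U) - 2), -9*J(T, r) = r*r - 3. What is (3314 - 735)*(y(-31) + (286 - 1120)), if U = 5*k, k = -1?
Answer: -16160014/9 ≈ -1.7956e+6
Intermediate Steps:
U = -5 (U = 5*(-1) = -5)
J(T, r) = ⅓ - r²/9 (J(T, r) = -(r*r - 3)/9 = -(r² - 3)/9 = -(-3 + r²)/9 = ⅓ - r²/9)
y(F) = -40*F/9 (y(F) = F*((⅓ - ⅑*(-5)²) - 2) = F*((⅓ - ⅑*25) - 2) = F*((⅓ - 25/9) - 2) = F*(-22/9 - 2) = F*(-40/9) = -40*F/9)
(3314 - 735)*(y(-31) + (286 - 1120)) = (3314 - 735)*(-40/9*(-31) + (286 - 1120)) = 2579*(1240/9 - 834) = 2579*(-6266/9) = -16160014/9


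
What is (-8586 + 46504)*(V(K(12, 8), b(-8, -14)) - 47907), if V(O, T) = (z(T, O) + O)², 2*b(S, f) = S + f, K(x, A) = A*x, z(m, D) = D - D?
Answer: -1467085338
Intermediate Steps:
z(m, D) = 0
b(S, f) = S/2 + f/2 (b(S, f) = (S + f)/2 = S/2 + f/2)
V(O, T) = O² (V(O, T) = (0 + O)² = O²)
(-8586 + 46504)*(V(K(12, 8), b(-8, -14)) - 47907) = (-8586 + 46504)*((8*12)² - 47907) = 37918*(96² - 47907) = 37918*(9216 - 47907) = 37918*(-38691) = -1467085338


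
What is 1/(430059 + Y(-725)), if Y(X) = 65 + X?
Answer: 1/429399 ≈ 2.3288e-6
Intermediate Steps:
1/(430059 + Y(-725)) = 1/(430059 + (65 - 725)) = 1/(430059 - 660) = 1/429399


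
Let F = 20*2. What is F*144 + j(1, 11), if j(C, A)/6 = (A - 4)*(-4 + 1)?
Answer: 5634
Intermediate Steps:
j(C, A) = 72 - 18*A (j(C, A) = 6*((A - 4)*(-4 + 1)) = 6*((-4 + A)*(-3)) = 6*(12 - 3*A) = 72 - 18*A)
F = 40
F*144 + j(1, 11) = 40*144 + (72 - 18*11) = 5760 + (72 - 198) = 5760 - 126 = 5634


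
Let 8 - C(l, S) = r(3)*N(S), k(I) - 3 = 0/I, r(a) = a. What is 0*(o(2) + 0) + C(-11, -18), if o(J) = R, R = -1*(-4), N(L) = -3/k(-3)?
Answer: 11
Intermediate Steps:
k(I) = 3 (k(I) = 3 + 0/I = 3 + 0 = 3)
N(L) = -1 (N(L) = -3/3 = -3*1/3 = -1)
R = 4
o(J) = 4
C(l, S) = 11 (C(l, S) = 8 - 3*(-1) = 8 - 1*(-3) = 8 + 3 = 11)
0*(o(2) + 0) + C(-11, -18) = 0*(4 + 0) + 11 = 0*4 + 11 = 0 + 11 = 11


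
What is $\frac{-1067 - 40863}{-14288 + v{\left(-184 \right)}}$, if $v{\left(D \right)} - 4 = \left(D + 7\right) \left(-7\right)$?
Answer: $\frac{8386}{2609} \approx 3.2143$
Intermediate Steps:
$v{\left(D \right)} = -45 - 7 D$ ($v{\left(D \right)} = 4 + \left(D + 7\right) \left(-7\right) = 4 + \left(7 + D\right) \left(-7\right) = 4 - \left(49 + 7 D\right) = -45 - 7 D$)
$\frac{-1067 - 40863}{-14288 + v{\left(-184 \right)}} = \frac{-1067 - 40863}{-14288 - -1243} = - \frac{41930}{-14288 + \left(-45 + 1288\right)} = - \frac{41930}{-14288 + 1243} = - \frac{41930}{-13045} = \left(-41930\right) \left(- \frac{1}{13045}\right) = \frac{8386}{2609}$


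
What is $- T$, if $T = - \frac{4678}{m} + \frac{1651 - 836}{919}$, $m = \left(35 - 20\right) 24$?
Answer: $\frac{2002841}{165420} \approx 12.108$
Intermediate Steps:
$m = 360$ ($m = 15 \cdot 24 = 360$)
$T = - \frac{2002841}{165420}$ ($T = - \frac{4678}{360} + \frac{1651 - 836}{919} = \left(-4678\right) \frac{1}{360} + 815 \cdot \frac{1}{919} = - \frac{2339}{180} + \frac{815}{919} = - \frac{2002841}{165420} \approx -12.108$)
$- T = \left(-1\right) \left(- \frac{2002841}{165420}\right) = \frac{2002841}{165420}$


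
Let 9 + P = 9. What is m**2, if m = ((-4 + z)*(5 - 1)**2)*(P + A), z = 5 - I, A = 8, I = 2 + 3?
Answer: 262144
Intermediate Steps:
I = 5
P = 0 (P = -9 + 9 = 0)
z = 0 (z = 5 - 1*5 = 5 - 5 = 0)
m = -512 (m = ((-4 + 0)*(5 - 1)**2)*(0 + 8) = -4*4**2*8 = -4*16*8 = -64*8 = -512)
m**2 = (-512)**2 = 262144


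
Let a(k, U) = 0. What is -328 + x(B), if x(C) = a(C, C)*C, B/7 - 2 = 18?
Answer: -328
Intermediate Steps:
B = 140 (B = 14 + 7*18 = 14 + 126 = 140)
x(C) = 0 (x(C) = 0*C = 0)
-328 + x(B) = -328 + 0 = -328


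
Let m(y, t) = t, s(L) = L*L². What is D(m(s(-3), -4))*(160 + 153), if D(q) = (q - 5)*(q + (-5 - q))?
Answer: 14085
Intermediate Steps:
s(L) = L³
D(q) = 25 - 5*q (D(q) = (-5 + q)*(-5) = 25 - 5*q)
D(m(s(-3), -4))*(160 + 153) = (25 - 5*(-4))*(160 + 153) = (25 + 20)*313 = 45*313 = 14085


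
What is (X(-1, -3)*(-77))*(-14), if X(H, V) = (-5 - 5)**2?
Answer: 107800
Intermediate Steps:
X(H, V) = 100 (X(H, V) = (-10)**2 = 100)
(X(-1, -3)*(-77))*(-14) = (100*(-77))*(-14) = -7700*(-14) = 107800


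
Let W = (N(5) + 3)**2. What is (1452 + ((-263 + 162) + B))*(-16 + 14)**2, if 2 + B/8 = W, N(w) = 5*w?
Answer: 30428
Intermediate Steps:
W = 784 (W = (5*5 + 3)**2 = (25 + 3)**2 = 28**2 = 784)
B = 6256 (B = -16 + 8*784 = -16 + 6272 = 6256)
(1452 + ((-263 + 162) + B))*(-16 + 14)**2 = (1452 + ((-263 + 162) + 6256))*(-16 + 14)**2 = (1452 + (-101 + 6256))*(-2)**2 = (1452 + 6155)*4 = 7607*4 = 30428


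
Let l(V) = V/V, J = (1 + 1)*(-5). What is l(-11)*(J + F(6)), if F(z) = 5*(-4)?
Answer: -30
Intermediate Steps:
J = -10 (J = 2*(-5) = -10)
F(z) = -20
l(V) = 1
l(-11)*(J + F(6)) = 1*(-10 - 20) = 1*(-30) = -30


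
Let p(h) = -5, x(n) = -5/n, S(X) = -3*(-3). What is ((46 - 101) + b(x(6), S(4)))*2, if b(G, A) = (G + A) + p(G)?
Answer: -311/3 ≈ -103.67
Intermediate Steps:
S(X) = 9
b(G, A) = -5 + A + G (b(G, A) = (G + A) - 5 = (A + G) - 5 = -5 + A + G)
((46 - 101) + b(x(6), S(4)))*2 = ((46 - 101) + (-5 + 9 - 5/6))*2 = (-55 + (-5 + 9 - 5*1/6))*2 = (-55 + (-5 + 9 - 5/6))*2 = (-55 + 19/6)*2 = -311/6*2 = -311/3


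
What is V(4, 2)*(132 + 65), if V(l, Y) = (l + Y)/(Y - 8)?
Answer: -197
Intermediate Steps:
V(l, Y) = (Y + l)/(-8 + Y)
V(4, 2)*(132 + 65) = ((2 + 4)/(-8 + 2))*(132 + 65) = (6/(-6))*197 = -⅙*6*197 = -1*197 = -197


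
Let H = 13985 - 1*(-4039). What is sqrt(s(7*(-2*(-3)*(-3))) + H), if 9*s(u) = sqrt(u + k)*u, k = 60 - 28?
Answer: sqrt(18024 - 14*I*sqrt(94)) ≈ 134.25 - 0.5055*I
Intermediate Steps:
k = 32
s(u) = u*sqrt(32 + u)/9 (s(u) = (sqrt(u + 32)*u)/9 = (sqrt(32 + u)*u)/9 = (u*sqrt(32 + u))/9 = u*sqrt(32 + u)/9)
H = 18024 (H = 13985 + 4039 = 18024)
sqrt(s(7*(-2*(-3)*(-3))) + H) = sqrt((7*(-2*(-3)*(-3)))*sqrt(32 + 7*(-2*(-3)*(-3)))/9 + 18024) = sqrt((7*(6*(-3)))*sqrt(32 + 7*(6*(-3)))/9 + 18024) = sqrt((7*(-18))*sqrt(32 + 7*(-18))/9 + 18024) = sqrt((1/9)*(-126)*sqrt(32 - 126) + 18024) = sqrt((1/9)*(-126)*sqrt(-94) + 18024) = sqrt((1/9)*(-126)*(I*sqrt(94)) + 18024) = sqrt(-14*I*sqrt(94) + 18024) = sqrt(18024 - 14*I*sqrt(94))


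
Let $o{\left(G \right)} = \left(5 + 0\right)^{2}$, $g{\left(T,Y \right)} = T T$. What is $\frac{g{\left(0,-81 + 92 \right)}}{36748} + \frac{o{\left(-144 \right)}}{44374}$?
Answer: $\frac{25}{44374} \approx 0.00056339$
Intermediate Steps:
$g{\left(T,Y \right)} = T^{2}$
$o{\left(G \right)} = 25$ ($o{\left(G \right)} = 5^{2} = 25$)
$\frac{g{\left(0,-81 + 92 \right)}}{36748} + \frac{o{\left(-144 \right)}}{44374} = \frac{0^{2}}{36748} + \frac{25}{44374} = 0 \cdot \frac{1}{36748} + 25 \cdot \frac{1}{44374} = 0 + \frac{25}{44374} = \frac{25}{44374}$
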